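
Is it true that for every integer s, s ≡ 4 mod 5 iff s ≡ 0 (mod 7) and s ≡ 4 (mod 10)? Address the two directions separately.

The forward direction fails; the converse holds.

(←) If s ≡ 0 (mod 7) and s ≡ 4 (mod 10), then by the Chinese remainder theorem s ≡ 14 (mod 70). Since 14 ≡ 4 (mod 5) and 5 ∣ 70, we get s ≡ 4 (mod 5).

(→) This fails: s = 64 gives 64 ≡ 4 (mod 5) but 64 ≡ 1 (mod 7), so the conjunction on the right does not hold.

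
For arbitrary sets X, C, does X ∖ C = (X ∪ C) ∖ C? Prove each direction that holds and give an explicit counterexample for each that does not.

Both inclusions hold.

(⟹) Let x ∈ X ∖ C. Then x ∈ X and x ∉ C, from which x ∈ (X ∪ C) ∖ C.

(⟸) Let x ∈ (X ∪ C) ∖ C. Then x ∈ X and x ∉ C, from which x ∈ X ∖ C.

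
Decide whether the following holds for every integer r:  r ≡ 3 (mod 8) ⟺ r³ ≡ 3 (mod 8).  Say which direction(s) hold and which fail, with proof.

Both directions hold.

(⇒) Suppose r ≡ 3 (mod 8). Write r = 8j + 3. Then (8j + 3)³ = 512j³ + 576j² + 216j + 27 = 8(64j³ + 72j² + 27j + 3) + 3, so r³ ≡ 3 (mod 8).

(⇐) Conversely, suppose r³ ≡ 3 (mod 8). The only residue r in {0, …, 7} with r³ ≡ 3 (mod 8) is r = 3, so r ≡ 3 (mod 8).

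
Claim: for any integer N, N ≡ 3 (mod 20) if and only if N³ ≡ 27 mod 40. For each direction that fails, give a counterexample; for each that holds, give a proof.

Not equivalent: only (⇐) holds.

(←) The residues r modulo 40 with r³ ≡ 27 (mod 40) are exactly {3}, and each is ≡ 3 (mod 20).

(→) This fails: take N = 23. Then 23 ≡ 3 (mod 20), but 23³ = 12167 ≡ 7 (mod 40), not 27.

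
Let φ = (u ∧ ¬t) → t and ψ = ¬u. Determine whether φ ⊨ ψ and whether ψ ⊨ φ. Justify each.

Only the converse holds.

(→) This fails. Under u = T, t = T, the left side is true but the right side is false.

(←) Assume the antecedent. If u is true, the antecedent cannot hold. If u is false, (u ∧ ¬t) → t reduces to true regardless of the other variables. Either way (u ∧ ¬t) → t holds.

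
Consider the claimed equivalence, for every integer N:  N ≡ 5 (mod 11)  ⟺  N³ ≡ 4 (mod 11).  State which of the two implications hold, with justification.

Both directions hold; the statement is true.

Forward direction. Suppose N ≡ 5 (mod 11). Write N = 11j + 5. Then (11j + 5)³ = 1331j³ + 1815j² + 825j + 125 = 11(121j³ + 165j² + 75j + 11) + 4, so N³ ≡ 4 (mod 11).

Converse. Suppose N³ ≡ 4 (mod 11). The only residue r in {0, …, 10} with r³ ≡ 4 (mod 11) is r = 5, so N ≡ 5 (mod 11).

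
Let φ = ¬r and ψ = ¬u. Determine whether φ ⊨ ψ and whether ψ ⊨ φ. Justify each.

(⇒) This fails. Under r = F, u = T, the left side is true but the right side is false.

(⇐) This fails. Under r = T, u = F, the left side is false but the right side is true.

Both directions fail.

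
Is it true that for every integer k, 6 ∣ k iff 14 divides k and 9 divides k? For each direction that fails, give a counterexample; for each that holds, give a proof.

Only the reverse direction holds.

(⇒) This fails: take k = 6. Certainly 6 ∣ 6, but 14 ∤ 6.

(⇐) Suppose 14 ∣ k and 9 ∣ k. Any common multiple of 14 and 9 is a multiple of their lcm; here gcd(14, 9) = 1, so lcm(14, 9) = 14·9 = 126, so 126 ∣ k. Since 6 ∣ 126, it follows that 6 ∣ k.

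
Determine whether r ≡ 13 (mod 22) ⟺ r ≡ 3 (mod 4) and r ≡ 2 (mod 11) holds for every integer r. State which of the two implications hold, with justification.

(⇐) If r ≡ 3 (mod 4) and r ≡ 2 (mod 11), then by the Chinese remainder theorem r ≡ 35 (mod 44). Since 35 ≡ 13 (mod 22) and 22 ∣ 44, we get r ≡ 13 (mod 22).

(⇒) This fails: r = 13 gives 13 ≡ 13 (mod 22) but 13 ≡ 1 (mod 4), so the conjunction on the right does not hold.

Not equivalent: only (⇐) holds.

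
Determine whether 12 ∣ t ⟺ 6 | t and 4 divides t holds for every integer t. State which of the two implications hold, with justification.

(←) Suppose 6 ∣ t and 4 ∣ t. Any common multiple of 6 and 4 is a multiple of their lcm; here lcm(6, 4) = 6·4/gcd(6, 4) = 24/2 = 12, so 12 ∣ t.

(→) If 12 ∣ t, write t = 12q. Since 12 = 2·6, t = 6·(2q), so 6 ∣ t; and since 12 = 3·4, t = 4·(3q), so 4 ∣ t.

Both implications hold.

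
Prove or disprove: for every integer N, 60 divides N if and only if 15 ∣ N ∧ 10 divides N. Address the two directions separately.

Converse. This fails: take N = 30. Both 15 ∣ 30 and 10 ∣ 30, yet 30 is not a multiple of 60 (since 30 = 0·60 + 30), so 60 ∤ 30.

Forward direction. If 60 ∣ N, write N = 60q. Since 60 = 4·15, N = 15·(4q), so 15 ∣ N; and since 60 = 6·10, N = 10·(6q), so 10 ∣ N.

Only the forward implication holds.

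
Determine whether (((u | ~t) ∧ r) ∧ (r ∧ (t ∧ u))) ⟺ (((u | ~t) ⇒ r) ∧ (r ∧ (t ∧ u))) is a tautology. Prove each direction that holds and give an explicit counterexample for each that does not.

[⇒] Assume the antecedent. If t is true, the antecedent forces (t = T, r = T, u = T), and ((u | ~t) ⇒ r) ∧ (r ∧ (t ∧ u)) holds there. If t is false, the antecedent cannot hold. Either way ((u | ~t) ⇒ r) ∧ (r ∧ (t ∧ u)) holds.

[⇐] Assume the antecedent. If t is true, the antecedent forces (t = T, r = T, u = T), and ((u | ~t) ∧ r) ∧ (r ∧ (t ∧ u)) holds there. If t is false, the antecedent cannot hold. Either way ((u | ~t) ∧ r) ∧ (r ∧ (t ∧ u)) holds.

Both implications hold.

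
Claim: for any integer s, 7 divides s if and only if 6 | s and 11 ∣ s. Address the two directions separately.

Forward direction. This fails: take s = 7. Certainly 7 ∣ 7, but 6 ∤ 7.

Converse. This fails: take s = 66. Both 6 ∣ 66 and 11 ∣ 66, yet 66 is not a multiple of 7 (since 66 = 9·7 + 3), so 7 ∤ 66.

(⇒) fails and (⇐) fails.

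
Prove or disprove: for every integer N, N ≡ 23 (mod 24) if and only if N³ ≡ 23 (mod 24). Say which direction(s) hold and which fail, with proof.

Forward direction. Suppose N ≡ 23 (mod 24). Write N = 24j + 23. Then (24j + 23)³ = 13824j³ + 39744j² + 38088j + 12167 = 24(576j³ + 1656j² + 1587j + 506) + 23, so N³ ≡ 23 (mod 24).

Converse. Suppose N³ ≡ 23 (mod 24). The only residue r in {0, …, 23} with r³ ≡ 23 (mod 24) is r = 23, so N ≡ 23 (mod 24).

Both directions hold; the statement is true.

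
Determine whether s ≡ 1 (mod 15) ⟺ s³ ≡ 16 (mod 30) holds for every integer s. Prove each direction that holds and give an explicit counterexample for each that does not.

Not equivalent: only (⇐) holds.

(⇒) This fails: take s = 1. Then 1 ≡ 1 (mod 15), but 1³ = 1 ≡ 1 (mod 30), not 16.

(⇐) Conversely, the residues r modulo 30 with r³ ≡ 16 (mod 30) are exactly {16}, and each is ≡ 1 (mod 15).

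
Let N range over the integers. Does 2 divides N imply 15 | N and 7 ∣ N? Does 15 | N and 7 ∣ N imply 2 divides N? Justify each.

Both directions fail.

(⇒) This fails: take N = 2. Certainly 2 ∣ 2, but 15 ∤ 2.

(⇐) This fails: take N = 105. Both 15 ∣ 105 and 7 ∣ 105, yet 105 is not a multiple of 2 (since 105 = 52·2 + 1), so 2 ∤ 105.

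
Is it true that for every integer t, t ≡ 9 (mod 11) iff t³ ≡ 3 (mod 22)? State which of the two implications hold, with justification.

The forward direction fails; the converse holds.

(⟸) The residues r modulo 22 with r³ ≡ 3 (mod 22) are exactly {9}, and each is ≡ 9 (mod 11).

(⟹) This fails: take t = 20. Then 20 ≡ 9 (mod 11), but 20³ = 8000 ≡ 14 (mod 22), not 3.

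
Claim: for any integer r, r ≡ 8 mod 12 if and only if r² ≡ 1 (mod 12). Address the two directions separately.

Neither implication holds.

[⇒] This fails: take r = 8. Then 8 ≡ 8 (mod 12), but 8² = 64 ≡ 4 (mod 12), not 1.

[⇐] This fails: take r = 1. Then 1² = 1 ≡ 1 (mod 12), yet 1 ≡ 1 (mod 12), not 8.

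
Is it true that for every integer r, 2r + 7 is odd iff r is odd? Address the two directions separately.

Only the reverse direction holds.

Converse. Suppose r is odd. Since 2 is even, 2r is even for every r, so 2r + 7 has the same parity as 7, which is odd. Hence 2r + 7 is odd.

Forward direction. This fails: take r = 0. Then 2r + 7 = 7, which is odd, yet r = 0 is even, not odd.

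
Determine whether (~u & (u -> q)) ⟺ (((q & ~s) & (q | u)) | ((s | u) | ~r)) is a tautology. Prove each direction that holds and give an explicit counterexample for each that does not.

(→) This fails. Under r = T, q = F, u = F, s = F, the left side is true but the right side is false.

(←) This fails. Under r = F, q = F, u = T, s = F, the left side is false but the right side is true.

Both directions fail.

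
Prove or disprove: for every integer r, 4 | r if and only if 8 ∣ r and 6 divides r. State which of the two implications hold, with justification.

Not equivalent: only (⇐) holds.

(→) This fails: take r = 4. Certainly 4 ∣ 4, but 8 ∤ 4.

(←) Suppose 8 ∣ r and 6 ∣ r. Any common multiple of 8 and 6 is a multiple of their lcm; here lcm(8, 6) = 8·6/gcd(8, 6) = 48/2 = 24, so 24 ∣ r. Since 4 ∣ 24, it follows that 4 ∣ r.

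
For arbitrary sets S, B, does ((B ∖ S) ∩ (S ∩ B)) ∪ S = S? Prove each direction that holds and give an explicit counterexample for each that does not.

Both inclusions hold; the sets are equal.

(⊆) Let x ∈ ((B ∖ S) ∩ (S ∩ B)) ∪ S. Then either x ∈ S and x ∉ B; or x ∈ S ∩ B. In each case x ∈ S, so ((B ∖ S) ∩ (S ∩ B)) ∪ S ⊆ S.

(⊇) Let x ∈ S. Then either x ∈ S and x ∉ B; or x ∈ S ∩ B. In each case x ∈ ((B ∖ S) ∩ (S ∩ B)) ∪ S, so S ⊆ ((B ∖ S) ∩ (S ∩ B)) ∪ S.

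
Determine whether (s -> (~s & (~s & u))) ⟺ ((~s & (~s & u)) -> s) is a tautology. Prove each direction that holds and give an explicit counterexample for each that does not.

Both directions fail.

[⇒] This fails. Under u = T, s = F, the left side is true but the right side is false.

[⇐] This fails. Under u = F, s = T, the left side is false but the right side is true.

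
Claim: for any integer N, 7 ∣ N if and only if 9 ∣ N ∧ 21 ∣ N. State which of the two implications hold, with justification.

(⇒) fails; (⇐) holds.

(⇒) This fails: take N = 7. Certainly 7 ∣ 7, but 9 ∤ 7.

(⇐) Suppose 9 ∣ N and 21 ∣ N. Any common multiple of 9 and 21 is a multiple of their lcm; here lcm(9, 21) = 9·21/gcd(9, 21) = 189/3 = 63, so 63 ∣ N. Since 7 ∣ 63, it follows that 7 ∣ N.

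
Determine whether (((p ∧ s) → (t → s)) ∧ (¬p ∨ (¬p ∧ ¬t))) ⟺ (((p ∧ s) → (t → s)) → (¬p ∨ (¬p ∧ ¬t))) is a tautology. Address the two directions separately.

Both directions hold.

(⟹) Assume the antecedent. If t is true, the antecedent forces (t = T, p = F, s = F) or (t = T, p = F, s = T), and the consequent holds there. If t is false, the antecedent forces (t = F, p = F, s = F) or (t = F, p = F, s = T), and the consequent holds there. Either way the consequent holds.

(⟸) Assume the antecedent. If t is true, the antecedent forces (t = T, p = F, s = F) or (t = T, p = F, s = T), and the consequent holds there. If t is false, the antecedent forces (t = F, p = F, s = F) or (t = F, p = F, s = T), and the consequent holds there. Either way the consequent holds.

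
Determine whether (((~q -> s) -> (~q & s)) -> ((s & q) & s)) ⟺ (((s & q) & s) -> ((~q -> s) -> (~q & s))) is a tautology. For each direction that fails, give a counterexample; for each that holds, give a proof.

Neither direction holds.

(⟹) This fails. Under q = T, s = T, the left side is true but the right side is false.

(⟸) This fails. Under q = F, s = F, the left side is false but the right side is true.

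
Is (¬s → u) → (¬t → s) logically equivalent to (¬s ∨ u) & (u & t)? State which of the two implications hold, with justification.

Only the reverse direction holds.

(⟹) This fails. Under t = F, u = F, s = F, the left side is true but the right side is false.

(⟸) Assume the antecedent. If t is true, (¬s → u) → (¬t → s) reduces to true regardless of the other variables. If t is false, the antecedent cannot hold. Either way (¬s → u) → (¬t → s) holds.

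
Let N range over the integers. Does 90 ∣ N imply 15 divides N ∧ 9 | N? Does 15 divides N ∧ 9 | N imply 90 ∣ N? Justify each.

The forward direction holds; the converse fails.

Forward direction. If 90 ∣ N, write N = 90q. Since 90 = 6·15, N = 15·(6q), so 15 ∣ N; and since 90 = 10·9, N = 9·(10q), so 9 ∣ N.

Converse. This fails: take N = 45. Both 15 ∣ 45 and 9 ∣ 45, yet 45 is not a multiple of 90 (since 45 = 0·90 + 45), so 90 ∤ 45.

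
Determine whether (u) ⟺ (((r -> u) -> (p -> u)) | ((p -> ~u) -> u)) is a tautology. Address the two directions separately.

Only the forward direction holds.

(⇒) Assume the antecedent. If p is true, the antecedent forces (p = T, u = T, r = F) or (p = T, u = T, r = T), and the consequent holds there. If p is false, the consequent reduces to true regardless of the other variables. Either way the consequent holds.

(⇐) This fails. Under p = F, u = F, r = F, the left side is false but the right side is true.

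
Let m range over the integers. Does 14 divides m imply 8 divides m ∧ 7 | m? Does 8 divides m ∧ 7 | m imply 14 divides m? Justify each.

(⟹) This fails: take m = 14. Certainly 14 ∣ 14, but 8 ∤ 14.

(⟸) Suppose 8 ∣ m and 7 ∣ m. Any common multiple of 8 and 7 is a multiple of their lcm; here gcd(8, 7) = 1, so lcm(8, 7) = 8·7 = 56, so 56 ∣ m. Since 14 ∣ 56, it follows that 14 ∣ m.

Not equivalent: only (⇐) holds.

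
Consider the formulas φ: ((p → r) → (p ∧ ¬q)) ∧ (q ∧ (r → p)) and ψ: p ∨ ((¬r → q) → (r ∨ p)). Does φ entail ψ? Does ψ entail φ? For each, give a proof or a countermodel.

(→) Assume the antecedent. If r is true, the antecedent cannot hold. If r is false, the antecedent forces (r = F, q = T, p = T), and p ∨ ((¬r → q) → (r ∨ p)) holds there. Either way p ∨ ((¬r → q) → (r ∨ p)) holds.

(←) This fails. Under r = F, q = F, p = F, the left side is false but the right side is true.

The forward direction holds; the converse fails.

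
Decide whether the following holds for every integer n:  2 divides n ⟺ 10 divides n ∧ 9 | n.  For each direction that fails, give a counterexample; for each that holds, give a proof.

(⇒) fails; (⇐) holds.

Forward direction. This fails: take n = 2. Certainly 2 ∣ 2, but 10 ∤ 2.

Converse. Suppose 10 ∣ n and 9 ∣ n. Any common multiple of 10 and 9 is a multiple of their lcm; here gcd(10, 9) = 1, so lcm(10, 9) = 10·9 = 90, so 90 ∣ n. Since 2 ∣ 90, it follows that 2 ∣ n.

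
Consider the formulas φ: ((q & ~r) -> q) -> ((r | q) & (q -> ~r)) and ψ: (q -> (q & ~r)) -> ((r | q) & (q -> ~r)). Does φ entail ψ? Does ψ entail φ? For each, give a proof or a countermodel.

The forward direction holds; the converse fails.

Forward direction. Assume the antecedent. If r is true, the consequent reduces to true regardless of the other variables. If r is false, the antecedent forces (r = F, q = T), and the consequent holds there. Either way the consequent holds.

Converse. This fails. Under r = T, q = T, the left side is false but the right side is true.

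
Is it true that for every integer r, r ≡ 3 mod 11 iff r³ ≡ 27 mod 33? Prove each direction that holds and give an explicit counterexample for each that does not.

Only the converse holds.

[⇐] The residues r modulo 33 with r³ ≡ 27 (mod 33) are exactly {3}, and each is ≡ 3 (mod 11).

[⇒] This fails: take r = 14. Then 14 ≡ 3 (mod 11), but 14³ = 2744 ≡ 5 (mod 33), not 27.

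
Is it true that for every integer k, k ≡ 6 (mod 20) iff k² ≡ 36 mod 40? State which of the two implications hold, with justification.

Forward direction. Suppose k ≡ 6 (mod 20). Working modulo 40, k ∈ {6, 26}; for each such r, r² ≡ 36 (mod 40).

Converse. This fails: take k = 14. Then 14² = 196 ≡ 36 (mod 40), yet 14 ≡ 14 (mod 20), not 6.

Only the forward direction holds.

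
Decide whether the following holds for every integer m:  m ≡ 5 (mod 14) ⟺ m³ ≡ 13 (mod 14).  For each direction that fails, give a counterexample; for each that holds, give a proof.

[⇒] Suppose m ≡ 5 (mod 14). Write m = 14j + 5. Then (14j + 5)³ = 2744j³ + 2940j² + 1050j + 125 = 14(196j³ + 210j² + 75j + 8) + 13, so m³ ≡ 13 (mod 14).

[⇐] This fails: take m = 3. Then 3³ = 27 ≡ 13 (mod 14), yet 3 ≡ 3 (mod 14), not 5.

Not equivalent: only (⇒) holds.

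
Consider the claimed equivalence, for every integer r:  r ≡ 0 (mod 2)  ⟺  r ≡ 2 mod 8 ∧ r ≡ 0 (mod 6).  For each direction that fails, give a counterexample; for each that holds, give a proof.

(⇒) fails; (⇐) holds.

(⇒) This fails: r = 0 gives 0 ≡ 0 (mod 2) but 0 ≡ 0 (mod 8), so the conjunction on the right does not hold.

(⇐) Conversely, if r ≡ 2 (mod 8) and r ≡ 0 (mod 6), then by the Chinese remainder theorem r ≡ 18 (mod 24). Since 18 ≡ 0 (mod 2) and 2 ∣ 24, we get r ≡ 0 (mod 2).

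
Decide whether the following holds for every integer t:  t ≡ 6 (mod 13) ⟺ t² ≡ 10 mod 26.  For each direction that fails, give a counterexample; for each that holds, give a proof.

(→) This fails: take t = 19. Then 19 ≡ 6 (mod 13), but 19² = 361 ≡ 23 (mod 26), not 10.

(←) This fails: take t = 20. Then 20² = 400 ≡ 10 (mod 26), yet 20 ≡ 7 (mod 13), not 6.

Neither implication holds.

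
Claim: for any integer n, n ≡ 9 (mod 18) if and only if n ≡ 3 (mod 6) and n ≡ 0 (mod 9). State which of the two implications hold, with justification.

(⟹) Suppose n ≡ 9 (mod 18); write n = 18j + 9. Since 6 ∣ 18, reducing mod 6 gives n ≡ 9 ≡ 3 (mod 6); since 9 ∣ 18, reducing mod 9 gives n ≡ 9 ≡ 0 (mod 9).

(⟸) Conversely, if n ≡ 3 (mod 6) and n ≡ 0 (mod 9), then by the Chinese remainder theorem n ≡ 9 (mod 18). This is exactly n ≡ 9 (mod 18).

The biconditional holds.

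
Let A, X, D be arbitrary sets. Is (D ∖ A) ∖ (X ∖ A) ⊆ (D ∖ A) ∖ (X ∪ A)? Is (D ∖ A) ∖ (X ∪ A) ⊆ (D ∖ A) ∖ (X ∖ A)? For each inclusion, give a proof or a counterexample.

(⊆) Let x ∈ (D ∖ A) ∖ (X ∖ A). Then x ∈ D and x ∉ A, X, from which x ∈ (D ∖ A) ∖ (X ∪ A).

(⊇) Let x ∈ (D ∖ A) ∖ (X ∪ A). Then x ∈ D and x ∉ A, X, from which x ∈ (D ∖ A) ∖ (X ∖ A).

Both inclusions hold; the sets are equal.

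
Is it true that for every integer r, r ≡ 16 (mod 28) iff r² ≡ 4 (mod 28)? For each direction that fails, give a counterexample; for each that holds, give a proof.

(⟹) Suppose r ≡ 16 (mod 28). Write r = 28j + 16. Then (28j + 16)² = 784j² + 896j + 256 = 28(28j² + 32j + 9) + 4, so r² ≡ 4 (mod 28).

(⟸) This fails: take r = 2. Then 2² = 4 ≡ 4 (mod 28), yet 2 ≡ 2 (mod 28), not 16.

(⇒) holds; (⇐) fails.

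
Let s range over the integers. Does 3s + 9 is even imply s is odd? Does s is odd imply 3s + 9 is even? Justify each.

Both implications hold.

(→) Suppose 3s + 9 is even. Since 3 is odd, 3s and s have the same parity, so 3s + 9 ≡ s + 9 (mod 2). As 9 is odd, 3s + 9 is even exactly when s is odd. Thus s is odd.

(←) Conversely, suppose s is odd; write s = 2j + 1. Then 3s + 9 = 3·(2j + 1) + 9 = 2·3j + 12, which is even.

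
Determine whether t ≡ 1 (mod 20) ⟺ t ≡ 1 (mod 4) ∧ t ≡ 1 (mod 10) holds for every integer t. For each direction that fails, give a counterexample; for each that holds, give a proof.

(→) Suppose t ≡ 1 (mod 20); write t = 20j + 1. Since 4 ∣ 20, reducing mod 4 gives t ≡ 1 (mod 4); since 10 ∣ 20, reducing mod 10 gives t ≡ 1 (mod 10).

(←) Conversely, if t ≡ 1 (mod 4) and t ≡ 1 (mod 10), then by the Chinese remainder theorem t ≡ 1 (mod 20). This is exactly t ≡ 1 (mod 20).

Both implications hold.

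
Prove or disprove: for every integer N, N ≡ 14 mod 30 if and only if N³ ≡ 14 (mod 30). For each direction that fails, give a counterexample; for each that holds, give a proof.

Equivalent; both directions hold.

Converse. Suppose N³ ≡ 14 (mod 30). The only residue r in {0, …, 29} with r³ ≡ 14 (mod 30) is r = 14, so N ≡ 14 (mod 30).

Forward direction. Suppose N ≡ 14 mod 30. Write N = 30j + 14. Then (30j + 14)³ = 27000j³ + 37800j² + 17640j + 2744 = 30(900j³ + 1260j² + 588j + 91) + 14, so N³ ≡ 14 (mod 30).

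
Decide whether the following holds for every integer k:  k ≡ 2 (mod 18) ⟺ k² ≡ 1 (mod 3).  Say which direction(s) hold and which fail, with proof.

The forward direction holds; the converse fails.

(⟹) Suppose k ≡ 2 (mod 18). Then k² ≡ 2² = 4 (mod 18), and since 3 ∣ 18, also k² ≡ 1 (mod 3).

(⟸) This fails: take k = 1. Then 1² = 1 ≡ 1 (mod 3), yet 1 ≡ 1 (mod 18), not 2.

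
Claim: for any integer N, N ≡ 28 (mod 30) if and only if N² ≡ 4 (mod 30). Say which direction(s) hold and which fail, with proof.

(⇒) holds; (⇐) fails.

(→) Suppose N ≡ 28 (mod 30). Write N = 30j + 28. Then (30j + 28)² = 900j² + 1680j + 784 = 30(30j² + 56j + 26) + 4, so N² ≡ 4 (mod 30).

(←) This fails: take N = 2. Then 2² = 4 ≡ 4 (mod 30), yet 2 ≡ 2 (mod 30), not 28.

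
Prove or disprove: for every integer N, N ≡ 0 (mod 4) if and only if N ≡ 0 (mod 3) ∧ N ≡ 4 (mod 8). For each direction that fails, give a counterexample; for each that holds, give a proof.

[⇒] This fails: N = 0 gives 0 ≡ 0 (mod 4) but 0 ≡ 0 (mod 8), so the conjunction on the right does not hold.

[⇐] Conversely, if N ≡ 0 (mod 3) and N ≡ 4 (mod 8), then by the Chinese remainder theorem N ≡ 12 (mod 24). Since 12 ≡ 0 (mod 4) and 4 ∣ 24, we get N ≡ 0 (mod 4).

(⇒) fails; (⇐) holds.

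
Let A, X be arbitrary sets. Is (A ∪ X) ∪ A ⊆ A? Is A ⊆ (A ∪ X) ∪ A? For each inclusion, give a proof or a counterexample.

(⟸) Let x ∈ A. Then either x ∈ A and x ∉ X; or x ∈ A ∩ X. In each case x ∈ (A ∪ X) ∪ A, so A ⊆ (A ∪ X) ∪ A.

(⟹) This inclusion fails. Take A = ∅, X = {1}; then 1 ∈ (A ∪ X) ∪ A but 1 ∉ A.

Only the reverse inclusion holds.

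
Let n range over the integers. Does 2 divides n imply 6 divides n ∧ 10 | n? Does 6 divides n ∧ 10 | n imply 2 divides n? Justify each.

The forward direction fails; the converse holds.

(⇒) This fails: take n = 2. Certainly 2 ∣ 2, but 6 ∤ 2.

(⇐) Suppose 6 ∣ n and 10 ∣ n. Any common multiple of 6 and 10 is a multiple of their lcm; here lcm(6, 10) = 6·10/gcd(6, 10) = 60/2 = 30, so 30 ∣ n. Since 2 ∣ 30, it follows that 2 ∣ n.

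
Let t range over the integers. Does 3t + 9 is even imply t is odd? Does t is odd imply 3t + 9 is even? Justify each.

The biconditional holds.

(⇐) Suppose t is odd; write t = 2j + 1. Then 3t + 9 = 3·(2j + 1) + 9 = 2·3j + 12, which is even.

(⇒) Suppose 3t + 9 is even. Since 3 is odd, 3t and t have the same parity, so 3t + 9 ≡ t + 9 (mod 2). As 9 is odd, 3t + 9 is even exactly when t is odd. Thus t is odd.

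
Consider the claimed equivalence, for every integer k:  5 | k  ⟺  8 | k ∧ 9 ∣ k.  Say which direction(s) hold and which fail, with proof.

Both directions fail.

(⟹) This fails: take k = 5. Certainly 5 ∣ 5, but 8 ∤ 5.

(⟸) This fails: take k = 72. Both 8 ∣ 72 and 9 ∣ 72, yet 72 is not a multiple of 5 (since 72 = 14·5 + 2), so 5 ∤ 72.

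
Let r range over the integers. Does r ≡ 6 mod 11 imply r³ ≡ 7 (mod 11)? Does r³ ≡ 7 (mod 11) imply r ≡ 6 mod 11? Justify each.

(⇒) Suppose r ≡ 6 mod 11. Write r = 11j + 6. Then (11j + 6)³ = 1331j³ + 2178j² + 1188j + 216 = 11(121j³ + 198j² + 108j + 19) + 7, so r³ ≡ 7 (mod 11).

(⇐) Conversely, suppose r³ ≡ 7 (mod 11). The only residue r in {0, …, 10} with r³ ≡ 7 (mod 11) is r = 6, so r ≡ 6 (mod 11).

Equivalent; both directions hold.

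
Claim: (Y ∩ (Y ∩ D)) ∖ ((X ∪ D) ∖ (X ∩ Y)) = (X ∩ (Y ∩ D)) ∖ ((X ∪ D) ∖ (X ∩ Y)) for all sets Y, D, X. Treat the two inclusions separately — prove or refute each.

Forward inclusion. Let x ∈ (Y ∩ (Y ∩ D)) ∖ ((X ∪ D) ∖ (X ∩ Y)). Then x ∈ Y ∩ D ∩ X, from which x ∈ (X ∩ (Y ∩ D)) ∖ ((X ∪ D) ∖ (X ∩ Y)).

Reverse inclusion. Let x ∈ (X ∩ (Y ∩ D)) ∖ ((X ∪ D) ∖ (X ∩ Y)). Then x ∈ Y ∩ D ∩ X, from which x ∈ (Y ∩ (Y ∩ D)) ∖ ((X ∪ D) ∖ (X ∩ Y)).

The two sets are equal.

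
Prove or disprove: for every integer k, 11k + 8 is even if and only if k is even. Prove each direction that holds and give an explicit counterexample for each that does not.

The biconditional holds.

(→) Suppose 11k + 8 is even. Since 11 is odd, 11k and k have the same parity, so 11k + 8 ≡ k + 8 (mod 2). As 8 is even, 11k + 8 is even exactly when k is even. Thus k is even.

(←) Conversely, suppose k is even; write k = 2j. Then 11k + 8 = 11·(2j) + 8 = 2·11j + 8, which is even.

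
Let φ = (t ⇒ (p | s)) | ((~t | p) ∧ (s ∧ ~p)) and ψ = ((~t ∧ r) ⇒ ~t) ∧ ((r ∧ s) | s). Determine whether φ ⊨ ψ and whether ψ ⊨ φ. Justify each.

(⇐) Assume the antecedent. If s is true, the consequent reduces to true regardless of the other variables. If s is false, the antecedent cannot hold. Either way the consequent holds.

(⇒) This fails. Under r = F, s = F, t = F, p = F, the left side is true but the right side is false.

The forward direction fails; the converse holds.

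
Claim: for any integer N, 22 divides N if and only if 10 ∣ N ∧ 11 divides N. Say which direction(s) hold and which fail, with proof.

Only the converse holds.

(⟹) This fails: take N = 22. Certainly 22 ∣ 22, but 10 ∤ 22.

(⟸) Suppose 10 ∣ N and 11 ∣ N. Any common multiple of 10 and 11 is a multiple of their lcm; here gcd(10, 11) = 1, so lcm(10, 11) = 10·11 = 110, so 110 ∣ N. Since 22 ∣ 110, it follows that 22 ∣ N.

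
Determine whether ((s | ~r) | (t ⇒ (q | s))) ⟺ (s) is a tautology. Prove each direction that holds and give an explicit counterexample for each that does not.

(→) This fails. Under r = F, q = F, s = F, t = F, the left side is true but the right side is false.

(←) Assume the antecedent. If s is true, (s | ~r) | (t ⇒ (q | s)) reduces to true regardless of the other variables. If s is false, the antecedent cannot hold. Either way (s | ~r) | (t ⇒ (q | s)) holds.

(⇒) fails; (⇐) holds.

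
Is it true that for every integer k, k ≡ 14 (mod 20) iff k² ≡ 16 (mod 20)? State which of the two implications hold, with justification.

(⟹) Suppose k ≡ 14 (mod 20). Write k = 20j + 14. Then (20j + 14)² = 400j² + 560j + 196 = 20(20j² + 28j + 9) + 16, so k² ≡ 16 (mod 20).

(⟸) This fails: take k = 4. Then 4² = 16 ≡ 16 (mod 20), yet 4 ≡ 4 (mod 20), not 14.

(⇒) holds; (⇐) fails.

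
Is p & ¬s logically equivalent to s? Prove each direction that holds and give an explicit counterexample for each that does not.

[⇒] This fails. Under s = F, p = T, the left side is true but the right side is false.

[⇐] This fails. Under s = T, p = F, the left side is false but the right side is true.

Both directions fail.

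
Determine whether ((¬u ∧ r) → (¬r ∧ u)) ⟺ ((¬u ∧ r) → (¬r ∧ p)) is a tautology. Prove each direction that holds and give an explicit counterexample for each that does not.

Both directions hold.

(⇒) Assume the antecedent. If u is true, (¬u ∧ r) → (¬r ∧ p) reduces to true regardless of the other variables. If u is false, the antecedent forces (p = F, u = F, r = F) or (p = T, u = F, r = F), and (¬u ∧ r) → (¬r ∧ p) holds there. Either way (¬u ∧ r) → (¬r ∧ p) holds.

(⇐) Assume the antecedent. If u is true, (¬u ∧ r) → (¬r ∧ u) reduces to true regardless of the other variables. If u is false, the antecedent forces (p = F, u = F, r = F) or (p = T, u = F, r = F), and (¬u ∧ r) → (¬r ∧ u) holds there. Either way (¬u ∧ r) → (¬r ∧ u) holds.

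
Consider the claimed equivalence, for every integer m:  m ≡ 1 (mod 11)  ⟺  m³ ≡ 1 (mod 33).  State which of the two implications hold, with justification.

(→) This fails: take m = 12. Then 12 ≡ 1 (mod 11), but 12³ = 1728 ≡ 12 (mod 33), not 1.

(←) Conversely, the residues r modulo 33 with r³ ≡ 1 (mod 33) are exactly {1}, and each is ≡ 1 (mod 11).

Only the converse holds.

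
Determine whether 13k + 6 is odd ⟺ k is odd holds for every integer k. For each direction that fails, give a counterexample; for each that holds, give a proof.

(→) Suppose 13k + 6 is odd. Since 13 is odd, 13k and k have the same parity, so 13k + 6 ≡ k + 6 (mod 2). As 6 is even, 13k + 6 is odd exactly when k is odd. Thus k is odd.

(←) Conversely, suppose k is odd; write k = 2j + 1. Then 13k + 6 = 13·(2j + 1) + 6 = 2·13j + 19, which is odd.

The biconditional holds.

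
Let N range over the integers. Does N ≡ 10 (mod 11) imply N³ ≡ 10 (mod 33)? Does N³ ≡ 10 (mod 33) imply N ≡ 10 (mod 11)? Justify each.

[⇒] This fails: take N = 21. Then 21 ≡ 10 (mod 11), but 21³ = 9261 ≡ 21 (mod 33), not 10.

[⇐] Conversely, the residues r modulo 33 with r³ ≡ 10 (mod 33) are exactly {10}, and each is ≡ 10 (mod 11).

The forward direction fails; the converse holds.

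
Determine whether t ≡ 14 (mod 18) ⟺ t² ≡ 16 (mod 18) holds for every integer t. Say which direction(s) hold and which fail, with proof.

(⇒) Suppose t ≡ 14 (mod 18). Write t = 18j + 14. Then (18j + 14)² = 324j² + 504j + 196 = 18(18j² + 28j + 10) + 16, so t² ≡ 16 (mod 18).

(⇐) This fails: take t = 4. Then 4² = 16 ≡ 16 (mod 18), yet 4 ≡ 4 (mod 18), not 14.

(⇒) holds; (⇐) fails.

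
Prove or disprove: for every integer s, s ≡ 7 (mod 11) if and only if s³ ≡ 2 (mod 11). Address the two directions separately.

(⇐) Suppose s³ ≡ 2 (mod 11). The only residue r in {0, …, 10} with r³ ≡ 2 (mod 11) is r = 7, so s ≡ 7 (mod 11).

(⇒) Suppose s ≡ 7 (mod 11). Write s = 11j + 7. Then (11j + 7)³ = 1331j³ + 2541j² + 1617j + 343 = 11(121j³ + 231j² + 147j + 31) + 2, so s³ ≡ 2 (mod 11).

Equivalent; both directions hold.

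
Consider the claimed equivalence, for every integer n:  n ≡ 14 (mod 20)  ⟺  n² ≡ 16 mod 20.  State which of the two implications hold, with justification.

Not equivalent: only (⇒) holds.

Forward direction. Suppose n ≡ 14 (mod 20). Write n = 20j + 14. Then (20j + 14)² = 400j² + 560j + 196 = 20(20j² + 28j + 9) + 16, so n² ≡ 16 (mod 20).

Converse. This fails: take n = 4. Then 4² = 16 ≡ 16 (mod 20), yet 4 ≡ 4 (mod 20), not 14.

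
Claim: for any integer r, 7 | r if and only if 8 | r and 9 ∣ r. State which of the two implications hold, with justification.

(⇒) This fails: take r = 7. Certainly 7 ∣ 7, but 8 ∤ 7.

(⇐) This fails: take r = 72. Both 8 ∣ 72 and 9 ∣ 72, yet 72 is not a multiple of 7 (since 72 = 10·7 + 2), so 7 ∤ 72.

(⇒) fails and (⇐) fails.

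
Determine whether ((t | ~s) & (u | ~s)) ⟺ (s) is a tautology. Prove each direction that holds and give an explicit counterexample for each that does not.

(⇒) This fails. Under s = F, u = F, t = F, the left side is true but the right side is false.

(⇐) This fails. Under s = T, u = F, t = F, the left side is false but the right side is true.

Both directions fail.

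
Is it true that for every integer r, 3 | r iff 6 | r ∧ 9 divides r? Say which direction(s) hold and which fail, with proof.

The forward direction fails; the converse holds.

(→) This fails: take r = 3. Certainly 3 ∣ 3, but 6 ∤ 3.

(←) Suppose 6 ∣ r and 9 ∣ r. Any common multiple of 6 and 9 is a multiple of their lcm; here lcm(6, 9) = 6·9/gcd(6, 9) = 54/3 = 18, so 18 ∣ r. Since 3 ∣ 18, it follows that 3 ∣ r.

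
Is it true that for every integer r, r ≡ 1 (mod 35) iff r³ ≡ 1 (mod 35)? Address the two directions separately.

(⇒) holds; (⇐) fails.

(⇒) Suppose r ≡ 1 (mod 35). Write r = 35j + 1. Then (35j + 1)³ = 42875j³ + 3675j² + 105j + 1 = 35(1225j³ + 105j² + 3j) + 1, so r³ ≡ 1 (mod 35).

(⇐) This fails: take r = 11. Then 11³ = 1331 ≡ 1 (mod 35), yet 11 ≡ 11 (mod 35), not 1.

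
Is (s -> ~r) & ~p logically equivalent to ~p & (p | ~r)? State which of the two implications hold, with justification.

[⇐] Assume the antecedent. If r is true, the antecedent cannot hold. If r is false, the antecedent forces (r = F, p = F, s = F) or (r = F, p = F, s = T), and (s -> ~r) & ~p holds there. Either way (s -> ~r) & ~p holds.

[⇒] This fails. Under r = T, p = F, s = F, the left side is true but the right side is false.

(⇒) fails; (⇐) holds.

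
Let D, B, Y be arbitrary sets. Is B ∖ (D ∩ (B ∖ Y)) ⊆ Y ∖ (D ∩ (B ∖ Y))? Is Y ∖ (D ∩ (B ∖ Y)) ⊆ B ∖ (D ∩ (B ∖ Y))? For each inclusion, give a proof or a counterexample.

(⊆) This inclusion fails. Take D = ∅, B = {1}, Y = ∅; then 1 ∈ B ∖ (D ∩ (B ∖ Y)) but 1 ∉ Y ∖ (D ∩ (B ∖ Y)).

(⊇) This inclusion fails. Take D = ∅, B = ∅, Y = {1}; then 1 ∈ Y ∖ (D ∩ (B ∖ Y)) but 1 ∉ B ∖ (D ∩ (B ∖ Y)).

Neither inclusion holds.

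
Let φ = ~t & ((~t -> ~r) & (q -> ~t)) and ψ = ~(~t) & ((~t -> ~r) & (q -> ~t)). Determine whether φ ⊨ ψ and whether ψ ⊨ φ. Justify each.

[⇒] This fails. Under q = F, r = F, t = F, the left side is true but the right side is false.

[⇐] This fails. Under q = F, r = F, t = T, the left side is false but the right side is true.

Neither implication holds.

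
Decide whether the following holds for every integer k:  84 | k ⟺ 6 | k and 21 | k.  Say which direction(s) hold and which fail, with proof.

(⇐) This fails: take k = 42. Both 6 ∣ 42 and 21 ∣ 42, yet 42 is not a multiple of 84 (since 42 = 0·84 + 42), so 84 ∤ 42.

(⇒) If 84 ∣ k, write k = 84q. Since 84 = 14·6, k = 6·(14q), so 6 ∣ k; and since 84 = 4·21, k = 21·(4q), so 21 ∣ k.

The forward direction holds; the converse fails.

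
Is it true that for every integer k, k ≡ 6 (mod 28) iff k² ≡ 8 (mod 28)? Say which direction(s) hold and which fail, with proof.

[⇒] Suppose k ≡ 6 (mod 28). Write k = 28j + 6. Then (28j + 6)² = 784j² + 336j + 36 = 28(28j² + 12j + 1) + 8, so k² ≡ 8 (mod 28).

[⇐] This fails: take k = 8. Then 8² = 64 ≡ 8 (mod 28), yet 8 ≡ 8 (mod 28), not 6.

Only the forward direction holds.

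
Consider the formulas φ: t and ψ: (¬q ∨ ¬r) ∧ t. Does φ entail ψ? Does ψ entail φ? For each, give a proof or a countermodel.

Not equivalent: only (⇐) holds.

(⟹) This fails. Under t = T, q = T, r = T, the left side is true but the right side is false.

(⟸) Assume the antecedent. If t is true, t reduces to true regardless of the other variables. If t is false, the antecedent cannot hold. Either way t holds.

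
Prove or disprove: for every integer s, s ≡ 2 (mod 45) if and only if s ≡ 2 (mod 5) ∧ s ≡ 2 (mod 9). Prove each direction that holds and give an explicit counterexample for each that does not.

Forward direction. Suppose s ≡ 2 (mod 45); write s = 45j + 2. Since 5 ∣ 45, reducing mod 5 gives s ≡ 2 (mod 5); since 9 ∣ 45, reducing mod 9 gives s ≡ 2 (mod 9).

Converse. If s ≡ 2 (mod 5) and s ≡ 2 (mod 9), then by the Chinese remainder theorem s ≡ 2 (mod 45). This is exactly s ≡ 2 (mod 45).

Both directions hold.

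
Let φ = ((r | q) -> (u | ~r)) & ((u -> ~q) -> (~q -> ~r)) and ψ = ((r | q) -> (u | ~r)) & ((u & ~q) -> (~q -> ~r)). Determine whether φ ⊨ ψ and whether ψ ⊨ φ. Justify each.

[⇒] Assume the antecedent. If r is true, the antecedent forces (q = T, u = T, r = T), and the consequent holds there. If r is false, the consequent reduces to true regardless of the other variables. Either way the consequent holds.

[⇐] Assume the antecedent. If r is true, the antecedent forces (q = T, u = T, r = T), and the consequent holds there. If r is false, the consequent reduces to true regardless of the other variables. Either way the consequent holds.

Both implications hold.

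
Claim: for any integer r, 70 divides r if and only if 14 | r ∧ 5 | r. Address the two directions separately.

Equivalent; both directions hold.

[⇒] If 70 ∣ r, write r = 70q. Since 70 = 5·14, r = 14·(5q), so 14 ∣ r; and since 70 = 14·5, r = 5·(14q), so 5 ∣ r.

[⇐] Suppose 14 ∣ r and 5 ∣ r. Any common multiple of 14 and 5 is a multiple of their lcm; here gcd(14, 5) = 1, so lcm(14, 5) = 14·5 = 70, so 70 ∣ r.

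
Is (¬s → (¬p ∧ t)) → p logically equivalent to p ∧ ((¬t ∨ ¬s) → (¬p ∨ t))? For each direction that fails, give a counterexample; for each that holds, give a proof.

(⟹) This fails. Under t = F, p = F, s = F, the left side is true but the right side is false.

(⟸) Assume the antecedent. If t is true, the antecedent forces (t = T, p = T, s = F) or (t = T, p = T, s = T), and (¬s → (¬p ∧ t)) → p holds there. If t is false, the antecedent cannot hold. Either way (¬s → (¬p ∧ t)) → p holds.

Only the converse holds.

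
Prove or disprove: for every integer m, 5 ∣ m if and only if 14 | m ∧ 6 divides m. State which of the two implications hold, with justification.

(⇒) This fails: take m = 5. Certainly 5 ∣ 5, but 14 ∤ 5.

(⇐) This fails: take m = 42. Both 14 ∣ 42 and 6 ∣ 42, yet 42 is not a multiple of 5 (since 42 = 8·5 + 2), so 5 ∤ 42.

Neither direction holds.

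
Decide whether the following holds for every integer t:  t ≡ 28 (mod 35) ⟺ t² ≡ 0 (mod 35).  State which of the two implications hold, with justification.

(⟹) This fails: take t = 28. Then 28 ≡ 28 (mod 35), but 28² = 784 ≡ 14 (mod 35), not 0.

(⟸) This fails: take t = 0. Then 0² = 0 ≡ 0 (mod 35), yet 0 ≡ 0 (mod 35), not 28.

Neither implication holds.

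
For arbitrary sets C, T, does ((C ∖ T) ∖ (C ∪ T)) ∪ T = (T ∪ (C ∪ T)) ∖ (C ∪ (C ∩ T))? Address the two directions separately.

Reverse inclusion. Let x ∈ (T ∪ (C ∪ T)) ∖ (C ∪ (C ∩ T)). Then x ∈ T and x ∉ C, from which x ∈ ((C ∖ T) ∖ (C ∪ T)) ∪ T.

Forward inclusion. This inclusion fails. Take C = {1}, T = {1}; then 1 ∈ ((C ∖ T) ∖ (C ∪ T)) ∪ T but 1 ∉ (T ∪ (C ∪ T)) ∖ (C ∪ (C ∩ T)).

The sets are not equal: only the reverse inclusion holds.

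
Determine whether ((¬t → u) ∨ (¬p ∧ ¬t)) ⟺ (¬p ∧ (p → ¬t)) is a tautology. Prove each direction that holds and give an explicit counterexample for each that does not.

(⟹) This fails. Under t = T, p = T, u = F, the left side is true but the right side is false.

(⟸) Assume the antecedent. If t is true, (¬t → u) ∨ (¬p ∧ ¬t) reduces to true regardless of the other variables. If t is false, the antecedent forces (t = F, p = F, u = F) or (t = F, p = F, u = T), and (¬t → u) ∨ (¬p ∧ ¬t) holds there. Either way (¬t → u) ∨ (¬p ∧ ¬t) holds.

Only the reverse direction holds.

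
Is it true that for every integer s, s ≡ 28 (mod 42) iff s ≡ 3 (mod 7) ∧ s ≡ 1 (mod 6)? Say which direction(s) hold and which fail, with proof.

(⇒) fails and (⇐) fails.

(⇒) This fails: s = 28 gives 28 ≡ 28 (mod 42) but 28 ≡ 0 (mod 7), so the conjunction on the right does not hold.

(⇐) This fails: s = 31 satisfies both congruences on the right (31 ≡ 3 mod 7 and 31 ≡ 1 mod 6) yet 31 ≡ 31 (mod 42), not 28.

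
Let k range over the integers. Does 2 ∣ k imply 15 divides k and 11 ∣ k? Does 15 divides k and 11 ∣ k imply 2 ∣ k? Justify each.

(⇒) This fails: take k = 2. Certainly 2 ∣ 2, but 15 ∤ 2.

(⇐) This fails: take k = 165. Both 15 ∣ 165 and 11 ∣ 165, yet 165 is not a multiple of 2 (since 165 = 82·2 + 1), so 2 ∤ 165.

Neither direction holds.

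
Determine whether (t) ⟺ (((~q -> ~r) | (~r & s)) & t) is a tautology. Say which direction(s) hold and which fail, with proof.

Only the reverse direction holds.

[⇐] Assume the antecedent. If t is true, t reduces to true regardless of the other variables. If t is false, the antecedent cannot hold. Either way t holds.

[⇒] This fails. Under s = F, t = T, r = T, q = F, the left side is true but the right side is false.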